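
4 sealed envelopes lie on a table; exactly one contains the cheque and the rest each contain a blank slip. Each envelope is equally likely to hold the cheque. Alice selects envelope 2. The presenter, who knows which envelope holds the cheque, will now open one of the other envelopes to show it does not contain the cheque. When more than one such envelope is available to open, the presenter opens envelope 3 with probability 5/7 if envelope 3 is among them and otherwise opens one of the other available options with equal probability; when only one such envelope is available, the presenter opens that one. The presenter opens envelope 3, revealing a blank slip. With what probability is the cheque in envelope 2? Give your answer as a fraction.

Condition on the true location of the cheque.
If it is in any of envelopes 1, 2, and 4 (prior 1/4 each): envelope 3 is available, opened with probability 5/7; weight (1/4)·(5/7) = 5/28 each.
If it is in envelope 3 (prior 1/4): the presenter opened envelope 3, so this case is ruled out; weight (1/4)·0 = 0.
The weights sum to 15/28.
So P(the cheque in envelope 2 | the presenter opened envelope 3) = (5/28) / (15/28) = 1/3.

1/3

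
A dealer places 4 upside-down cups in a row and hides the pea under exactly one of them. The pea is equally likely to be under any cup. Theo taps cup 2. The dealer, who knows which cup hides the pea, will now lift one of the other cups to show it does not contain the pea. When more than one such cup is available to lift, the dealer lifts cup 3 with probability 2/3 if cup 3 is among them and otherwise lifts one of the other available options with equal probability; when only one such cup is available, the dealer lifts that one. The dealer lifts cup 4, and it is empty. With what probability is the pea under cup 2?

Condition on the true location of the pea.
If it is under cup 1 (prior 1/4): cup 3 is available but not opened, probability 1/3; weight (1/4)·(1/3) = 1/12.
If it is under cup 2 (prior 1/4): cup 3 is available but not opened; cup 4 gets probability (1 − 2/3)/2 = 1/6; weight (1/4)·(1/6) = 1/24.
If it is under cup 3 (prior 1/4): cup 3 holds the prize so is unavailable; the dealer chooses uniformly among the 2 others, probability 1/2; weight (1/4)·(1/2) = 1/8.
If it is under cup 4 (prior 1/4): the dealer opened cup 4, so this case is ruled out; weight (1/4)·0 = 0.
The weights sum to 1/4.
So P(the pea under cup 2 | the dealer opened cup 4) = (1/24) / (1/4) = 1/6.

1/6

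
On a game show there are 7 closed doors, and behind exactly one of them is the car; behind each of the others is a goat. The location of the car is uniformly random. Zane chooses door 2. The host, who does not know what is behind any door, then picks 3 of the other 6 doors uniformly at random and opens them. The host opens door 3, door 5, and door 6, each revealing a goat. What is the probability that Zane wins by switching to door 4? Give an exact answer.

1/4

Condition on the true location of the car.
If it is behind any of doors 1, 2, 4, and 7 (prior 1/7 each): the host picks exactly this set with probability 1/20 regardless, and none is the prize; weight (1/7)·(1/20) = 1/140 each.
If it is behind any of doors 3, 5, and 6 (prior 1/7 each): that door was opened and seen not to hold the prize — ruled out; weight (1/7)·0 = 0 each.
The weights sum to 1/35.
So P(the car behind door 4 | the host opened door 3, door 5, and door 6) = (1/140) / (1/35) = 1/4.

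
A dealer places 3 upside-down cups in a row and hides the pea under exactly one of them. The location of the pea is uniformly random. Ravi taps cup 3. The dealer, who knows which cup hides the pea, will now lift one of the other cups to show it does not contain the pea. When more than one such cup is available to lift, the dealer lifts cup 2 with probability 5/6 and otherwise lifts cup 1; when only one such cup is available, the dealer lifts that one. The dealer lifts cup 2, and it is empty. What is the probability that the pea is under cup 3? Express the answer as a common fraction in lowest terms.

Consider each possible location of the pea in turn.
If it is under cup 1 (prior 1/3): only cup 2 is available, probability 1; weight (1/3)·1 = 1/3.
If it is under cup 2 (prior 1/3): the dealer opened cup 2, so this case is ruled out; weight (1/3)·0 = 0.
If it is under cup 3 (prior 1/3): cup 2 is available, opened with probability 5/6; weight (1/3)·(5/6) = 5/18.
The weights sum to 11/18.
So P(the pea under cup 3 | the dealer opened cup 2) = (5/18) / (11/18) = 5/11.

5/11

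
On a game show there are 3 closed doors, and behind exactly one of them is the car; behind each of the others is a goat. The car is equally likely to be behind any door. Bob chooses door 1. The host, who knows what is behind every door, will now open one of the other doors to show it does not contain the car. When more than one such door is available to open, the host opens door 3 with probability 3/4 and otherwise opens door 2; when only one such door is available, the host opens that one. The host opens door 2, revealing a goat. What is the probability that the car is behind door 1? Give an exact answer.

1/5

Consider each possible location of the car in turn.
If it is behind door 1 (prior 1/3): door 3 is available but not opened, probability 1/4; weight (1/3)·(1/4) = 1/12.
If it is behind door 2 (prior 1/3): the host opened door 2, so this case is ruled out; weight (1/3)·0 = 0.
If it is behind door 3 (prior 1/3): only door 2 is available, probability 1; weight (1/3)·1 = 1/3.
The weights sum to 5/12.
So P(the car behind door 1 | the host opened door 2) = (1/12) / (5/12) = 1/5.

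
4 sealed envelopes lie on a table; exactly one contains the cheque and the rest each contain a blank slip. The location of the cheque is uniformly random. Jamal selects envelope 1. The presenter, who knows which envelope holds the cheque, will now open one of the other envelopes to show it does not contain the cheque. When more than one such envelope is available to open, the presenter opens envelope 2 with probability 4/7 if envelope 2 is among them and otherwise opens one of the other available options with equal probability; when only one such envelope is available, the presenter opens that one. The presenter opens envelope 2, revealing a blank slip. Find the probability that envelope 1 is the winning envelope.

1/3

Apply Bayes' rule, conditioning on where the cheque actually is.
If it is in any of envelopes 1, 3, and 4 (prior 1/4 each): envelope 2 is available, opened with probability 4/7; weight (1/4)·(4/7) = 1/7 each.
If it is in envelope 2 (prior 1/4): the presenter opened envelope 2, so this case is ruled out; weight (1/4)·0 = 0.
The weights sum to 3/7.
So P(the cheque in envelope 1 | the presenter opened envelope 2) = (1/7) / (3/7) = 1/3.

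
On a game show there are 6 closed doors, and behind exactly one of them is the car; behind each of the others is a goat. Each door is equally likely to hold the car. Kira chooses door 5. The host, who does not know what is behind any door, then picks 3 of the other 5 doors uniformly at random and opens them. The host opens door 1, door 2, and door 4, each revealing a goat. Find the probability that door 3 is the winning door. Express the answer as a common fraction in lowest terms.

Because the host chose which doors to open without knowing where the car is, the choice is independent of the prize location. Learning that none of the 3 opened doors holds the car simply rules out those 3 locations and leaves the remaining 3 doors still equally likely by symmetry.
So P(the car behind door 3) = 1/3.

1/3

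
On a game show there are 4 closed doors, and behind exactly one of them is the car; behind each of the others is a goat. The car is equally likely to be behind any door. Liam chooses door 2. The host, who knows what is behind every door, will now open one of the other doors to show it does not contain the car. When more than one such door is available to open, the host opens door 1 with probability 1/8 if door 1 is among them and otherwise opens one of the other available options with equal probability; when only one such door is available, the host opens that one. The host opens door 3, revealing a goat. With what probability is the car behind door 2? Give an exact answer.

7/29

Condition on the true location of the car.
If it is behind door 1 (prior 1/4): door 1 holds the prize so is unavailable; the host chooses uniformly among the 2 others, probability 1/2; weight (1/4)·(1/2) = 1/8.
If it is behind door 2 (prior 1/4): door 1 is available but not opened; door 3 gets probability (1 − 1/8)/2 = 7/16; weight (1/4)·(7/16) = 7/64.
If it is behind door 3 (prior 1/4): the host opened door 3, so this case is ruled out; weight (1/4)·0 = 0.
If it is behind door 4 (prior 1/4): door 1 is available but not opened, probability 7/8; weight (1/4)·(7/8) = 7/32.
The weights sum to 29/64.
So P(the car behind door 2 | the host opened door 3) = (7/64) / (29/64) = 7/29.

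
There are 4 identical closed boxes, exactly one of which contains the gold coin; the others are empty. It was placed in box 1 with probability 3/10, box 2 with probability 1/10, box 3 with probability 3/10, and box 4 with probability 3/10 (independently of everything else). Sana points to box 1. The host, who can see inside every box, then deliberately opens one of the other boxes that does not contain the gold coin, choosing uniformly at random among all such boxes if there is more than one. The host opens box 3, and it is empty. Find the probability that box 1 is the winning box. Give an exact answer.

Apply Bayes' rule, conditioning on where the gold coin actually is.
If it is in box 1 (prior 3/10): the host has 3 equally likely choices, so probability 1/3; weight (3/10)·(1/3) = 1/10.
If it is in box 2 (prior 1/10): the host has 2 equally likely choices, so probability 1/2; weight (1/10)·(1/2) = 1/20.
If it is in box 3 (prior 3/10): the host opened box 3, so this case is ruled out; weight (3/10)·0 = 0.
If it is in box 4 (prior 3/10): the host has 2 equally likely choices, so probability 1/2; weight (3/10)·(1/2) = 3/20.
The weights sum to 3/10.
So P(the gold coin in box 1 | the host opened box 3) = (1/10) / (3/10) = 1/3.

1/3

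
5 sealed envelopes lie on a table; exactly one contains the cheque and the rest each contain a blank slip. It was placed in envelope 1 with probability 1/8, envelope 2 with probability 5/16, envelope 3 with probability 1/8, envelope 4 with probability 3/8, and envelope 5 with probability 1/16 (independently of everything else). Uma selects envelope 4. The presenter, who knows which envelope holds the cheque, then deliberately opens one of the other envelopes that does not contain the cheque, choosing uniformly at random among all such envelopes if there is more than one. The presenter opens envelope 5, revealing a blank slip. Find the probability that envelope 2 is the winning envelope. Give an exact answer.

Consider each possible location of the cheque in turn.
If it is in either of envelopes 1 and 3 (prior 1/8 each): the presenter has 3 equally likely choices, so probability 1/3; weight (1/8)·(1/3) = 1/24 each.
If it is in envelope 2 (prior 5/16): the presenter has 3 equally likely choices, so probability 1/3; weight (5/16)·(1/3) = 5/48.
If it is in envelope 4 (prior 3/8): the presenter has 4 equally likely choices, so probability 1/4; weight (3/8)·(1/4) = 3/32.
If it is in envelope 5 (prior 1/16): the presenter opened envelope 5, so this case is ruled out; weight (1/16)·0 = 0.
The weights sum to 9/32.
So P(the cheque in envelope 2 | the presenter opened envelope 5) = (5/48) / (9/32) = 10/27.

10/27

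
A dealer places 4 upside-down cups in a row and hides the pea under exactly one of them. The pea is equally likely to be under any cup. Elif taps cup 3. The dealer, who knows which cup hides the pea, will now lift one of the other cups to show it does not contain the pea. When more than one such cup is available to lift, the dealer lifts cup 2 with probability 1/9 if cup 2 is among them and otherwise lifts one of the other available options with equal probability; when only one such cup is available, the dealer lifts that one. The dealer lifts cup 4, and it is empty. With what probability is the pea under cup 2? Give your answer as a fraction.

Consider each possible location of the pea in turn.
If it is under cup 1 (prior 1/4): cup 2 is available but not opened, probability 8/9; weight (1/4)·(8/9) = 2/9.
If it is under cup 2 (prior 1/4): cup 2 holds the prize so is unavailable; the dealer chooses uniformly among the 2 others, probability 1/2; weight (1/4)·(1/2) = 1/8.
If it is under cup 3 (prior 1/4): cup 2 is available but not opened; cup 4 gets probability (1 − 1/9)/2 = 4/9; weight (1/4)·(4/9) = 1/9.
If it is under cup 4 (prior 1/4): the dealer opened cup 4, so this case is ruled out; weight (1/4)·0 = 0.
The weights sum to 11/24.
So P(the pea under cup 2 | the dealer opened cup 4) = (1/8) / (11/24) = 3/11.

3/11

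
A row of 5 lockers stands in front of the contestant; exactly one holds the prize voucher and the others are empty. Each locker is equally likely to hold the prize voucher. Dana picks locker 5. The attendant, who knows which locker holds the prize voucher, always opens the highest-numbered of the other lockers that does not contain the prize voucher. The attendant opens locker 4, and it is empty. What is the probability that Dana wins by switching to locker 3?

Apply Bayes' rule, conditioning on where the prize voucher actually is.
If it is in any of lockers 1, 2, 3, and 5 (prior 1/5 each): locker 4 is the highest-numbered option available, probability 1; weight (1/5)·1 = 1/5 each.
If it is in locker 4 (prior 1/5): the attendant opened locker 4, so this case is ruled out; weight (1/5)·0 = 0.
The weights sum to 4/5.
So P(the prize voucher in locker 3 | the attendant opened locker 4) = (1/5) / (4/5) = 1/4.

1/4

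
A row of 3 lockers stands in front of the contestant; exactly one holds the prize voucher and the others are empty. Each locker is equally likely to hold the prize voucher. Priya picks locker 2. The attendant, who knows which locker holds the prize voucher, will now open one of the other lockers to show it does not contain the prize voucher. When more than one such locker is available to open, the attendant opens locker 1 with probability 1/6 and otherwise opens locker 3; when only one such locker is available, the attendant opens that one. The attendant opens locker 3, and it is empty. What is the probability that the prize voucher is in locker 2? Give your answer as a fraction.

Apply Bayes' rule, conditioning on where the prize voucher actually is.
If it is in locker 1 (prior 1/3): only locker 3 is available, probability 1; weight (1/3)·1 = 1/3.
If it is in locker 2 (prior 1/3): locker 1 is available but not opened, probability 5/6; weight (1/3)·(5/6) = 5/18.
If it is in locker 3 (prior 1/3): the attendant opened locker 3, so this case is ruled out; weight (1/3)·0 = 0.
The weights sum to 11/18.
So P(the prize voucher in locker 2 | the attendant opened locker 3) = (5/18) / (11/18) = 5/11.

5/11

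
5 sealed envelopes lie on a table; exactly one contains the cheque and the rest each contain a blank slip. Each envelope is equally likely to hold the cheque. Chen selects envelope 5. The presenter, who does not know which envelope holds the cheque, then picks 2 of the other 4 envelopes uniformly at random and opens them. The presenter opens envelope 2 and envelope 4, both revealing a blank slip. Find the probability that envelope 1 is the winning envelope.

1/3

Apply Bayes' rule, conditioning on where the cheque actually is.
If it is in any of envelopes 1, 3, and 5 (prior 1/5 each): the presenter picks exactly this set with probability 1/6 regardless, and none is the prize; weight (1/5)·(1/6) = 1/30 each.
If it is in either of envelopes 2 and 4 (prior 1/5 each): that envelope was opened and seen not to hold the prize — ruled out; weight (1/5)·0 = 0 each.
The weights sum to 1/10.
So P(the cheque in envelope 1 | the presenter opened envelope 2 and envelope 4) = (1/30) / (1/10) = 1/3.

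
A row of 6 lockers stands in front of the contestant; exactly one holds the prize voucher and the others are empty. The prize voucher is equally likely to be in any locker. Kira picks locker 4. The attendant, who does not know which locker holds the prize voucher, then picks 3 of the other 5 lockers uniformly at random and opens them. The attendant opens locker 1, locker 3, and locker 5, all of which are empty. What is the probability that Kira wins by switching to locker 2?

Because the attendant chose which lockers to open without knowing where the prize voucher is, the choice is independent of the prize location. Learning that none of the 3 opened lockers holds the prize voucher simply rules out those 3 locations and leaves the remaining 3 lockers still equally likely by symmetry.
So P(the prize voucher in locker 2) = 1/3.

1/3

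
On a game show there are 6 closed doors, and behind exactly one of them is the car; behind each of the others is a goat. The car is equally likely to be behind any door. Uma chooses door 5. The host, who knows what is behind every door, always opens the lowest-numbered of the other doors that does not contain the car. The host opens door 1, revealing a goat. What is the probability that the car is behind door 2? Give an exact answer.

1/5

Consider each possible location of the car in turn.
If it is behind door 1 (prior 1/6): the host opened door 1, so this case is ruled out; weight (1/6)·0 = 0.
If it is behind any of doors 2, 3, 4, 5, and 6 (prior 1/6 each): door 1 is the lowest-numbered option available, probability 1; weight (1/6)·1 = 1/6 each.
The weights sum to 5/6.
So P(the car behind door 2 | the host opened door 1) = (1/6) / (5/6) = 1/5.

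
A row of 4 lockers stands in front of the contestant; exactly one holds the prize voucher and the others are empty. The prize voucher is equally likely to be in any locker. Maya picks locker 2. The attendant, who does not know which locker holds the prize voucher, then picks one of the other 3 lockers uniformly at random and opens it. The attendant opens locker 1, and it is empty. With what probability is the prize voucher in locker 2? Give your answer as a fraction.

Condition on the true location of the prize voucher.
If it is in locker 1 (prior 1/4): the attendant opened locker 1, so this case is ruled out; weight (1/4)·0 = 0.
If it is in any of lockers 2, 3, and 4 (prior 1/4 each): the attendant picks locker 1 with probability 1/3 regardless, and it is not the prize; weight (1/4)·(1/3) = 1/12 each.
The weights sum to 1/4.
So P(the prize voucher in locker 2 | the attendant opened locker 1) = (1/12) / (1/4) = 1/3.

1/3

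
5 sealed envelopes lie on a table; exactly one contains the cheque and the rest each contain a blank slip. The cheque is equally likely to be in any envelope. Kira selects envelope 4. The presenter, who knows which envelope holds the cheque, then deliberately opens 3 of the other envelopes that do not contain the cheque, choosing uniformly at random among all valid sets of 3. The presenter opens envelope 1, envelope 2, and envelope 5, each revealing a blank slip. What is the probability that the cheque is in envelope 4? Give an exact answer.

Consider each possible location of the cheque in turn.
If it is in any of envelopes 1, 2, and 5 (prior 1/5 each): that envelope was opened and seen not to hold the prize — ruled out; weight (1/5)·0 = 0 each.
If it is in envelope 3 (prior 1/5): the presenter has no choice, probability 1; weight (1/5)·1 = 1/5.
If it is in envelope 4 (prior 1/5): the presenter has 4 equally likely choices, so probability 1/4; weight (1/5)·(1/4) = 1/20.
The weights sum to 1/4.
So P(the cheque in envelope 4 | the presenter opened envelope 1, envelope 2, and envelope 5) = (1/20) / (1/4) = 1/5.

1/5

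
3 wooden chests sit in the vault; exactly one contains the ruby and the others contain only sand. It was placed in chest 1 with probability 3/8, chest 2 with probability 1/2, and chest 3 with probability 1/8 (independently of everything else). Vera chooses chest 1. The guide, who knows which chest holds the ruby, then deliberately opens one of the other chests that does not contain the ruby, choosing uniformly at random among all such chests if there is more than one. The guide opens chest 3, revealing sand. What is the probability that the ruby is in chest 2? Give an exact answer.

8/11

Condition on the true location of the ruby.
If it is in chest 1 (prior 3/8): the guide has 2 equally likely choices, so probability 1/2; weight (3/8)·(1/2) = 3/16.
If it is in chest 2 (prior 1/2): the guide has no choice, probability 1; weight (1/2)·1 = 1/2.
If it is in chest 3 (prior 1/8): the guide opened chest 3, so this case is ruled out; weight (1/8)·0 = 0.
The weights sum to 11/16.
So P(the ruby in chest 2 | the guide opened chest 3) = (1/2) / (11/16) = 8/11.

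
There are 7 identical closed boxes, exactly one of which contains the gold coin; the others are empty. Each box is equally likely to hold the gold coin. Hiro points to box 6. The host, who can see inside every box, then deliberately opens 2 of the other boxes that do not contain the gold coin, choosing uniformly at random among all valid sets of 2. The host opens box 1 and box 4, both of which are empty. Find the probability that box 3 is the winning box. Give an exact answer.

Condition on the true location of the gold coin.
If it is in either of boxes 1 and 4 (prior 1/7 each): that box was opened and seen not to hold the prize — ruled out; weight (1/7)·0 = 0 each.
If it is in any of boxes 2, 3, 5, and 7 (prior 1/7 each): the host has 10 equally likely choices, so probability 1/10; weight (1/7)·(1/10) = 1/70 each.
If it is in box 6 (prior 1/7): the host has 15 equally likely choices, so probability 1/15; weight (1/7)·(1/15) = 1/105.
The weights sum to 1/15.
So P(the gold coin in box 3 | the host opened box 1 and box 4) = (1/70) / (1/15) = 3/14.

3/14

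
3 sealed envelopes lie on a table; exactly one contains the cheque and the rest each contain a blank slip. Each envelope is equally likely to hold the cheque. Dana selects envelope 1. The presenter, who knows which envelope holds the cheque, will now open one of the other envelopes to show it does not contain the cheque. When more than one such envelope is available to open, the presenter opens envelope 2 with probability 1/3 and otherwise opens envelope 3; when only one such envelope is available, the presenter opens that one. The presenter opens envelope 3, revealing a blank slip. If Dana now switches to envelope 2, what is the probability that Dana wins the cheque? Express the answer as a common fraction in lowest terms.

Condition on the true location of the cheque.
If it is in envelope 1 (prior 1/3): envelope 2 is available but not opened, probability 2/3; weight (1/3)·(2/3) = 2/9.
If it is in envelope 2 (prior 1/3): only envelope 3 is available, probability 1; weight (1/3)·1 = 1/3.
If it is in envelope 3 (prior 1/3): the presenter opened envelope 3, so this case is ruled out; weight (1/3)·0 = 0.
The weights sum to 5/9.
So P(the cheque in envelope 2 | the presenter opened envelope 3) = (1/3) / (5/9) = 3/5.

3/5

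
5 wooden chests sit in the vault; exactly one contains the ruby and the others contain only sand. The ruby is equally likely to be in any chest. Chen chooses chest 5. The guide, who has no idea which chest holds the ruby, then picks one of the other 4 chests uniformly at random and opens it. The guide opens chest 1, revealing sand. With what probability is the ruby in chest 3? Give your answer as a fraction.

Because the guide chose which chest to open without knowing where the ruby is, the choice is independent of the prize location. Learning that chest 1 does not hold the ruby simply rules out that one location and leaves the remaining 4 chests still equally likely by symmetry.
So P(the ruby in chest 3) = 1/4.

1/4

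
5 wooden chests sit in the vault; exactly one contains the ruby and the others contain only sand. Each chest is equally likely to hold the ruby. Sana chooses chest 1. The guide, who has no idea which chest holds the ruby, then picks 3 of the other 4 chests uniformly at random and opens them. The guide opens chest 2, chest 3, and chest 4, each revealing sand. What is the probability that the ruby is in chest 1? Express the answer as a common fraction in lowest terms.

Apply Bayes' rule, conditioning on where the ruby actually is.
If it is in either of chests 1 and 5 (prior 1/5 each): the guide picks exactly this set with probability 1/4 regardless, and none is the prize; weight (1/5)·(1/4) = 1/20 each.
If it is in any of chests 2, 3, and 4 (prior 1/5 each): that chest was opened and seen not to hold the prize — ruled out; weight (1/5)·0 = 0 each.
The weights sum to 1/10.
So P(the ruby in chest 1 | the guide opened chest 2, chest 3, and chest 4) = (1/20) / (1/10) = 1/2.

1/2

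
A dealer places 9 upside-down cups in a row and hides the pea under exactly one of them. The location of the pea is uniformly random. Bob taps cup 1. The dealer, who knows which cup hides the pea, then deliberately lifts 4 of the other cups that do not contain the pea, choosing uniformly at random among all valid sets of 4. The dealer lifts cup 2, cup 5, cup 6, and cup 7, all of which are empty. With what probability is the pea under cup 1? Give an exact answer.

Apply Bayes' rule, conditioning on where the pea actually is.
If it is under cup 1 (prior 1/9): the dealer has 70 equally likely choices, so probability 1/70; weight (1/9)·(1/70) = 1/630.
If it is under any of cups 2, 5, 6, and 7 (prior 1/9 each): that cup was opened and seen not to hold the prize — ruled out; weight (1/9)·0 = 0 each.
If it is under any of cups 3, 4, 8, and 9 (prior 1/9 each): the dealer has 35 equally likely choices, so probability 1/35; weight (1/9)·(1/35) = 1/315 each.
The weights sum to 1/70.
So P(the pea under cup 1 | the dealer opened cup 2, cup 5, cup 6, and cup 7) = (1/630) / (1/70) = 1/9.

1/9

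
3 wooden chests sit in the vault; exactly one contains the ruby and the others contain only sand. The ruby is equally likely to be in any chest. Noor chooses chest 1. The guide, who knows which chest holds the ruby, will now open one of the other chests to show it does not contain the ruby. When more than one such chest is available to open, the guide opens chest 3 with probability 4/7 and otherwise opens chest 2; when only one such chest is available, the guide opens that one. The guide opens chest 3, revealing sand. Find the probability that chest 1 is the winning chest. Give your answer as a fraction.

Apply Bayes' rule, conditioning on where the ruby actually is.
If it is in chest 1 (prior 1/3): chest 3 is available, opened with probability 4/7; weight (1/3)·(4/7) = 4/21.
If it is in chest 2 (prior 1/3): only chest 3 is available, probability 1; weight (1/3)·1 = 1/3.
If it is in chest 3 (prior 1/3): the guide opened chest 3, so this case is ruled out; weight (1/3)·0 = 0.
The weights sum to 11/21.
So P(the ruby in chest 1 | the guide opened chest 3) = (4/21) / (11/21) = 4/11.

4/11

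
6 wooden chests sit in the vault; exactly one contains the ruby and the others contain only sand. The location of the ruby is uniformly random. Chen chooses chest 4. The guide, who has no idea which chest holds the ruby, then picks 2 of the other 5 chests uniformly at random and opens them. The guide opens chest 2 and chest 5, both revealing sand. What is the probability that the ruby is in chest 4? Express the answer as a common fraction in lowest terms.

Apply Bayes' rule, conditioning on where the ruby actually is.
If it is in any of chests 1, 3, 4, and 6 (prior 1/6 each): the guide picks exactly this set with probability 1/10 regardless, and none is the prize; weight (1/6)·(1/10) = 1/60 each.
If it is in either of chests 2 and 5 (prior 1/6 each): that chest was opened and seen not to hold the prize — ruled out; weight (1/6)·0 = 0 each.
The weights sum to 1/15.
So P(the ruby in chest 4 | the guide opened chest 2 and chest 5) = (1/60) / (1/15) = 1/4.

1/4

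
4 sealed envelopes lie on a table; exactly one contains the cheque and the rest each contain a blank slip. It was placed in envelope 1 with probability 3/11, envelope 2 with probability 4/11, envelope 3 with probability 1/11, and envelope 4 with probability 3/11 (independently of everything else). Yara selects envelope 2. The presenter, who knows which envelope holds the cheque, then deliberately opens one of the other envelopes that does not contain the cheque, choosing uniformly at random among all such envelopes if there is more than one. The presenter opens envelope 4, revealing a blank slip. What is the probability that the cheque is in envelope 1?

9/20

Apply Bayes' rule, conditioning on where the cheque actually is.
If it is in envelope 1 (prior 3/11): the presenter has 2 equally likely choices, so probability 1/2; weight (3/11)·(1/2) = 3/22.
If it is in envelope 2 (prior 4/11): the presenter has 3 equally likely choices, so probability 1/3; weight (4/11)·(1/3) = 4/33.
If it is in envelope 3 (prior 1/11): the presenter has 2 equally likely choices, so probability 1/2; weight (1/11)·(1/2) = 1/22.
If it is in envelope 4 (prior 3/11): the presenter opened envelope 4, so this case is ruled out; weight (3/11)·0 = 0.
The weights sum to 10/33.
So P(the cheque in envelope 1 | the presenter opened envelope 4) = (3/22) / (10/33) = 9/20.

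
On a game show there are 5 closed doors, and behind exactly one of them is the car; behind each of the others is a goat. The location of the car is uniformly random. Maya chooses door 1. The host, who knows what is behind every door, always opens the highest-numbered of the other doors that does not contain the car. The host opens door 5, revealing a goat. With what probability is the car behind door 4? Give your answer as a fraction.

Apply Bayes' rule, conditioning on where the car actually is.
If it is behind any of doors 1, 2, 3, and 4 (prior 1/5 each): door 5 is the highest-numbered option available, probability 1; weight (1/5)·1 = 1/5 each.
If it is behind door 5 (prior 1/5): the host opened door 5, so this case is ruled out; weight (1/5)·0 = 0.
The weights sum to 4/5.
So P(the car behind door 4 | the host opened door 5) = (1/5) / (4/5) = 1/4.

1/4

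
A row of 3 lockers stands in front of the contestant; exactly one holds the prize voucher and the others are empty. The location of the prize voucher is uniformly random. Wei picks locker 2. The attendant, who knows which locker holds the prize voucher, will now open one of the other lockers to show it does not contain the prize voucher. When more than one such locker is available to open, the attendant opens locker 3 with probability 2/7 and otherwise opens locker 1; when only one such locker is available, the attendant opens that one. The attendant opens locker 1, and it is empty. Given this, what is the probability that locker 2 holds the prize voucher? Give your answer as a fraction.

Consider each possible location of the prize voucher in turn.
If it is in locker 1 (prior 1/3): the attendant opened locker 1, so this case is ruled out; weight (1/3)·0 = 0.
If it is in locker 2 (prior 1/3): locker 3 is available but not opened, probability 5/7; weight (1/3)·(5/7) = 5/21.
If it is in locker 3 (prior 1/3): only locker 1 is available, probability 1; weight (1/3)·1 = 1/3.
The weights sum to 4/7.
So P(the prize voucher in locker 2 | the attendant opened locker 1) = (5/21) / (4/7) = 5/12.

5/12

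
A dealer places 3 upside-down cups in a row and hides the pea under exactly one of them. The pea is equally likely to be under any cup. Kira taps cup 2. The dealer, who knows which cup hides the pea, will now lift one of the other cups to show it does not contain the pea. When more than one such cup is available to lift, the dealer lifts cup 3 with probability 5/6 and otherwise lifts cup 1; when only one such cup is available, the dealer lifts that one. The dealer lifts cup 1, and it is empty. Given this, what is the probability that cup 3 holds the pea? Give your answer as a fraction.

6/7

Apply Bayes' rule, conditioning on where the pea actually is.
If it is under cup 1 (prior 1/3): the dealer opened cup 1, so this case is ruled out; weight (1/3)·0 = 0.
If it is under cup 2 (prior 1/3): cup 3 is available but not opened, probability 1/6; weight (1/3)·(1/6) = 1/18.
If it is under cup 3 (prior 1/3): only cup 1 is available, probability 1; weight (1/3)·1 = 1/3.
The weights sum to 7/18.
So P(the pea under cup 3 | the dealer opened cup 1) = (1/3) / (7/18) = 6/7.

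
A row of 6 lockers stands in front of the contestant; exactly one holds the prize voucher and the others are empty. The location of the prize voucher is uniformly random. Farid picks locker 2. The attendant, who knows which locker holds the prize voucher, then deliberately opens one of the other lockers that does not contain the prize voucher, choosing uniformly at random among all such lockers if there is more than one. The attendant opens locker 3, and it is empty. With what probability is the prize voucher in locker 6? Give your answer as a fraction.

5/24

Condition on the true location of the prize voucher.
If it is in any of lockers 1, 4, 5, and 6 (prior 1/6 each): the attendant has 4 equally likely choices, so probability 1/4; weight (1/6)·(1/4) = 1/24 each.
If it is in locker 2 (prior 1/6): the attendant has 5 equally likely choices, so probability 1/5; weight (1/6)·(1/5) = 1/30.
If it is in locker 3 (prior 1/6): the attendant opened locker 3, so this case is ruled out; weight (1/6)·0 = 0.
The weights sum to 1/5.
So P(the prize voucher in locker 6 | the attendant opened locker 3) = (1/24) / (1/5) = 5/24.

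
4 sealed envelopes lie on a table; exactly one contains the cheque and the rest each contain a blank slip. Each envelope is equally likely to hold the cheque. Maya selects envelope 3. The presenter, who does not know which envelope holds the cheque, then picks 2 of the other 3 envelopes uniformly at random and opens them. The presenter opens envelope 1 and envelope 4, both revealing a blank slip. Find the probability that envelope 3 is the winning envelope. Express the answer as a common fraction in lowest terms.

1/2

Because the presenter chose which envelopes to open without knowing where the cheque is, the choice is independent of the prize location. Learning that none of the 2 opened envelopes holds the cheque simply rules out those 2 locations and leaves the remaining 2 envelopes still equally likely by symmetry.
So P(the cheque in envelope 3) = 1/2.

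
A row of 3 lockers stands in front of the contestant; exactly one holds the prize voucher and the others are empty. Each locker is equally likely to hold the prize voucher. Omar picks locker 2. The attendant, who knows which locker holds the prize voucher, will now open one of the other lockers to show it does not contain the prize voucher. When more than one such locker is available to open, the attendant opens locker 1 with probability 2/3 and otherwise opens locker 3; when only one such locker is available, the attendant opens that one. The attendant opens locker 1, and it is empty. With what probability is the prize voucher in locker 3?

Apply Bayes' rule, conditioning on where the prize voucher actually is.
If it is in locker 1 (prior 1/3): the attendant opened locker 1, so this case is ruled out; weight (1/3)·0 = 0.
If it is in locker 2 (prior 1/3): locker 1 is available, opened with probability 2/3; weight (1/3)·(2/3) = 2/9.
If it is in locker 3 (prior 1/3): only locker 1 is available, probability 1; weight (1/3)·1 = 1/3.
The weights sum to 5/9.
So P(the prize voucher in locker 3 | the attendant opened locker 1) = (1/3) / (5/9) = 3/5.

3/5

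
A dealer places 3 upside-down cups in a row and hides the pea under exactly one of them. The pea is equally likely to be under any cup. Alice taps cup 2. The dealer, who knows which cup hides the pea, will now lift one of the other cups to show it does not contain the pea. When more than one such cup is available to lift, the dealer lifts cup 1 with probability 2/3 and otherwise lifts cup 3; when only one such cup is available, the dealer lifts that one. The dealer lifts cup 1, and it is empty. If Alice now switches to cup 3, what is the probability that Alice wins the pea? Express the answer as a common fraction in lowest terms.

Condition on the true location of the pea.
If it is under cup 1 (prior 1/3): the dealer opened cup 1, so this case is ruled out; weight (1/3)·0 = 0.
If it is under cup 2 (prior 1/3): cup 1 is available, opened with probability 2/3; weight (1/3)·(2/3) = 2/9.
If it is under cup 3 (prior 1/3): only cup 1 is available, probability 1; weight (1/3)·1 = 1/3.
The weights sum to 5/9.
So P(the pea under cup 3 | the dealer opened cup 1) = (1/3) / (5/9) = 3/5.

3/5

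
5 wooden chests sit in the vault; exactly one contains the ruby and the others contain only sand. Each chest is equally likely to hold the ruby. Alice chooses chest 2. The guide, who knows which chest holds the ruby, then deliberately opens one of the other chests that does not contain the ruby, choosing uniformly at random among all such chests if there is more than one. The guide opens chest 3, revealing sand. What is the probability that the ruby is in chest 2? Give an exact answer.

1/5

Condition on the true location of the ruby.
If it is in any of chests 1, 4, and 5 (prior 1/5 each): the guide has 3 equally likely choices, so probability 1/3; weight (1/5)·(1/3) = 1/15 each.
If it is in chest 2 (prior 1/5): the guide has 4 equally likely choices, so probability 1/4; weight (1/5)·(1/4) = 1/20.
If it is in chest 3 (prior 1/5): the guide opened chest 3, so this case is ruled out; weight (1/5)·0 = 0.
The weights sum to 1/4.
So P(the ruby in chest 2 | the guide opened chest 3) = (1/20) / (1/4) = 1/5.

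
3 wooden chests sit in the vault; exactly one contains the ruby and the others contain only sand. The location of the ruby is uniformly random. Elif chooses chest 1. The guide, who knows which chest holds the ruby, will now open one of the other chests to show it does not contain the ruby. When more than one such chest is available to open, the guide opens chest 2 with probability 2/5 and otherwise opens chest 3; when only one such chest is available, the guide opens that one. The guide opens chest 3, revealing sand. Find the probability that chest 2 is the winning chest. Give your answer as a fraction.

5/8

Consider each possible location of the ruby in turn.
If it is in chest 1 (prior 1/3): chest 2 is available but not opened, probability 3/5; weight (1/3)·(3/5) = 1/5.
If it is in chest 2 (prior 1/3): only chest 3 is available, probability 1; weight (1/3)·1 = 1/3.
If it is in chest 3 (prior 1/3): the guide opened chest 3, so this case is ruled out; weight (1/3)·0 = 0.
The weights sum to 8/15.
So P(the ruby in chest 2 | the guide opened chest 3) = (1/3) / (8/15) = 5/8.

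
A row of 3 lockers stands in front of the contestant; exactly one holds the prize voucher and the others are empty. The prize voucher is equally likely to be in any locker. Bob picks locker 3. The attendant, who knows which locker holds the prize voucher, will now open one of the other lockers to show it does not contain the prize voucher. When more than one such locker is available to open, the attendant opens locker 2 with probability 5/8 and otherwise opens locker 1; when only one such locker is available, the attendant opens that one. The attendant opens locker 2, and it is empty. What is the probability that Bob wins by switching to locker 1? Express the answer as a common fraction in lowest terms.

Condition on the true location of the prize voucher.
If it is in locker 1 (prior 1/3): only locker 2 is available, probability 1; weight (1/3)·1 = 1/3.
If it is in locker 2 (prior 1/3): the attendant opened locker 2, so this case is ruled out; weight (1/3)·0 = 0.
If it is in locker 3 (prior 1/3): locker 2 is available, opened with probability 5/8; weight (1/3)·(5/8) = 5/24.
The weights sum to 13/24.
So P(the prize voucher in locker 1 | the attendant opened locker 2) = (1/3) / (13/24) = 8/13.

8/13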